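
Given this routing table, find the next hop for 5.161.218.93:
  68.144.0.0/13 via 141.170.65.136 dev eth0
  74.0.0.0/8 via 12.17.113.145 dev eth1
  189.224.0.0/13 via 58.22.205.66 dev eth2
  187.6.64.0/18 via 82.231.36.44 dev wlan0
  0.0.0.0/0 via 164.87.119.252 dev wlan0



Longest prefix match for 5.161.218.93:
  /13 68.144.0.0: no
  /8 74.0.0.0: no
  /13 189.224.0.0: no
  /18 187.6.64.0: no
  /0 0.0.0.0: MATCH
Selected: next-hop 164.87.119.252 via wlan0 (matched /0)


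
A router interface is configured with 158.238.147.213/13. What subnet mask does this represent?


/13 means 13 network bits, 19 host bits
Binary: 11111111111110000000000000000000
Mask: 255.248.0.0


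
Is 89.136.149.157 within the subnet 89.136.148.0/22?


Subnet network: 89.136.148.0
Test IP AND mask: 89.136.148.0
Yes, 89.136.149.157 is in 89.136.148.0/22


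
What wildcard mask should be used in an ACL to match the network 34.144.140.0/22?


Subnet mask: 255.255.252.0
Wildcard = 255.255.255.255 - subnet mask
255 - 255 = 0
255 - 255 = 0
255 - 252 = 3
255 - 0 = 255
Wildcard: 0.0.3.255


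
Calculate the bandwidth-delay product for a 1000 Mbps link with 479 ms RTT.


BDP = bandwidth * RTT
= 1000 Mbps * 479 ms
= 1000 * 1e6 * 479 / 1000 bits
= 479000000 bits
= 59875000 bytes
= 58471.6797 KB
BDP = 479000000 bits (59875000 bytes)


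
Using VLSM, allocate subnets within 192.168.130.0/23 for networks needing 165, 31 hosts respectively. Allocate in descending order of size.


165 hosts -> /24 (254 usable): 192.168.130.0/24
31 hosts -> /26 (62 usable): 192.168.131.0/26
Allocation: 192.168.130.0/24 (165 hosts, 254 usable); 192.168.131.0/26 (31 hosts, 62 usable)


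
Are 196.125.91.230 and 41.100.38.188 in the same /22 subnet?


Mask: 255.255.252.0
196.125.91.230 AND mask = 196.125.88.0
41.100.38.188 AND mask = 41.100.36.0
No, different subnets (196.125.88.0 vs 41.100.36.0)


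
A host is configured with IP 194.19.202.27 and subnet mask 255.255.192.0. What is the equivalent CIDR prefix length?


Binary: 11111111.11111111.11000000.00000000
Count leading 1s
Prefix: /18


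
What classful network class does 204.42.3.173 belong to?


First octet: 204
Binary: 11001100
110xxxxx -> Class C (192-223)
Class C, default mask 255.255.255.0 (/24)


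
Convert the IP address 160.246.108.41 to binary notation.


160 = 10100000
246 = 11110110
108 = 01101100
41 = 00101001
Binary: 10100000.11110110.01101100.00101001


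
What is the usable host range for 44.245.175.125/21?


Network: 44.245.168.0
Broadcast: 44.245.175.255
First usable = network + 1
Last usable = broadcast - 1
Range: 44.245.168.1 to 44.245.175.254


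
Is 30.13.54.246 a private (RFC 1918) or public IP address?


RFC 1918 private ranges:
  10.0.0.0/8 (10.0.0.0 - 10.255.255.255)
  172.16.0.0/12 (172.16.0.0 - 172.31.255.255)
  192.168.0.0/16 (192.168.0.0 - 192.168.255.255)
Public (not in any RFC 1918 range)


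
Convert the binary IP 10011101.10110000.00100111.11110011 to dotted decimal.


10011101 = 157
10110000 = 176
00100111 = 39
11110011 = 243
IP: 157.176.39.243


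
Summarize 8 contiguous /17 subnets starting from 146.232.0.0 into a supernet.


Original prefix: /17
Number of subnets: 8 = 2^3
New prefix = 17 - 3 = 14
Supernet: 146.232.0.0/14


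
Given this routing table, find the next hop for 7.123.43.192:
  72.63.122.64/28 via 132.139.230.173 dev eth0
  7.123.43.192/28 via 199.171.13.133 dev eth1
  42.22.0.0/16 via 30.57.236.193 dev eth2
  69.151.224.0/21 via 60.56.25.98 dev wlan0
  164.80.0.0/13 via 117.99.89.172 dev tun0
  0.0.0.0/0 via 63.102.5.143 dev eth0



Longest prefix match for 7.123.43.192:
  /28 72.63.122.64: no
  /28 7.123.43.192: MATCH
  /16 42.22.0.0: no
  /21 69.151.224.0: no
  /13 164.80.0.0: no
  /0 0.0.0.0: MATCH
Selected: next-hop 199.171.13.133 via eth1 (matched /28)


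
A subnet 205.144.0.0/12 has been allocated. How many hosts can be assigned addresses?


Host bits = 32 - 12 = 20
Total addresses = 2^20 = 1048576
Usable = total - 2 (network and broadcast)
Usable hosts: 1048574


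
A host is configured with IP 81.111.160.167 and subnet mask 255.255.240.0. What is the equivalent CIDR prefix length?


Binary: 11111111.11111111.11110000.00000000
Count leading 1s
Prefix: /20


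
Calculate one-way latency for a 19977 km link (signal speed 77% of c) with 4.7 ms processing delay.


Speed = 0.77 * 3e5 km/s = 231000 km/s
Propagation delay = 19977 / 231000 = 0.0865 s = 86.4805 ms
Processing delay = 4.7 ms
Total one-way latency = 91.1805 ms


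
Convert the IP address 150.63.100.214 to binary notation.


150 = 10010110
63 = 00111111
100 = 01100100
214 = 11010110
Binary: 10010110.00111111.01100100.11010110


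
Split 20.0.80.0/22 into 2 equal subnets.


New prefix = 22 + 1 = 23
Each subnet has 512 addresses
  20.0.80.0/23
  20.0.82.0/23
Subnets: 20.0.80.0/23, 20.0.82.0/23


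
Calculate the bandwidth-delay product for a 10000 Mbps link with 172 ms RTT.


BDP = bandwidth * RTT
= 10000 Mbps * 172 ms
= 10000 * 1e6 * 172 / 1000 bits
= 1720000000 bits
= 215000000 bytes
= 209960.9375 KB
BDP = 1720000000 bits (215000000 bytes)


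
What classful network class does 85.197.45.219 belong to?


First octet: 85
Binary: 01010101
0xxxxxxx -> Class A (1-126)
Class A, default mask 255.0.0.0 (/8)


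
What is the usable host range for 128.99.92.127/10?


Network: 128.64.0.0
Broadcast: 128.127.255.255
First usable = network + 1
Last usable = broadcast - 1
Range: 128.64.0.1 to 128.127.255.254


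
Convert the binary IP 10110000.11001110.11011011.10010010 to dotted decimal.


10110000 = 176
11001110 = 206
11011011 = 219
10010010 = 146
IP: 176.206.219.146


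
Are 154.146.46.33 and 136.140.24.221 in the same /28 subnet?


Mask: 255.255.255.240
154.146.46.33 AND mask = 154.146.46.32
136.140.24.221 AND mask = 136.140.24.208
No, different subnets (154.146.46.32 vs 136.140.24.208)


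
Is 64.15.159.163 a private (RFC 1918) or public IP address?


RFC 1918 private ranges:
  10.0.0.0/8 (10.0.0.0 - 10.255.255.255)
  172.16.0.0/12 (172.16.0.0 - 172.31.255.255)
  192.168.0.0/16 (192.168.0.0 - 192.168.255.255)
Public (not in any RFC 1918 range)


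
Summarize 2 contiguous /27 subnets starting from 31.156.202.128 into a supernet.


Original prefix: /27
Number of subnets: 2 = 2^1
New prefix = 27 - 1 = 26
Supernet: 31.156.202.128/26


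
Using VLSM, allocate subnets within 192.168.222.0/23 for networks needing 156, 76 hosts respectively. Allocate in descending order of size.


156 hosts -> /24 (254 usable): 192.168.222.0/24
76 hosts -> /25 (126 usable): 192.168.223.0/25
Allocation: 192.168.222.0/24 (156 hosts, 254 usable); 192.168.223.0/25 (76 hosts, 126 usable)


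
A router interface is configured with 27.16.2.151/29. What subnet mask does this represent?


/29 means 29 network bits, 3 host bits
Binary: 11111111111111111111111111111000
Mask: 255.255.255.248


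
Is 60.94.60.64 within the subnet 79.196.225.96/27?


Subnet network: 79.196.225.96
Test IP AND mask: 60.94.60.64
No, 60.94.60.64 is not in 79.196.225.96/27


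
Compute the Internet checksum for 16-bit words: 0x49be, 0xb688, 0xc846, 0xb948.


Sum all words (with carry folding):
+ 0x49be = 0x49be
+ 0xb688 = 0x0047
+ 0xc846 = 0xc88d
+ 0xb948 = 0x81d6
One's complement: ~0x81d6
Checksum = 0x7e29


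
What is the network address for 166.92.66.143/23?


IP:   10100110.01011100.01000010.10001111
Mask: 11111111.11111111.11111110.00000000
AND operation:
Net:  10100110.01011100.01000010.00000000
Network: 166.92.66.0/23


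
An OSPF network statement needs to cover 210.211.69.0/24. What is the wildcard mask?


Subnet mask: 255.255.255.0
Wildcard = 255.255.255.255 - subnet mask
255 - 255 = 0
255 - 255 = 0
255 - 255 = 0
255 - 0 = 255
Wildcard: 0.0.0.255


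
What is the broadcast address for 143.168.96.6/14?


Network: 143.168.0.0/14
Host bits = 18
Set all host bits to 1:
Broadcast: 143.171.255.255


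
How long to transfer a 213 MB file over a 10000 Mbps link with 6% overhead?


Effective throughput = 10000 * (1 - 6/100) = 9400 Mbps
File size in Mb = 213 * 8 = 1704 Mb
Time = 1704 / 9400
Time = 0.1813 seconds


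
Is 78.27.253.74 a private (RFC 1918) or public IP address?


RFC 1918 private ranges:
  10.0.0.0/8 (10.0.0.0 - 10.255.255.255)
  172.16.0.0/12 (172.16.0.0 - 172.31.255.255)
  192.168.0.0/16 (192.168.0.0 - 192.168.255.255)
Public (not in any RFC 1918 range)


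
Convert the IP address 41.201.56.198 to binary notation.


41 = 00101001
201 = 11001001
56 = 00111000
198 = 11000110
Binary: 00101001.11001001.00111000.11000110


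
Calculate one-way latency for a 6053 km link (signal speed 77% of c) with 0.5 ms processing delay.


Speed = 0.77 * 3e5 km/s = 231000 km/s
Propagation delay = 6053 / 231000 = 0.0262 s = 26.2035 ms
Processing delay = 0.5 ms
Total one-way latency = 26.7035 ms


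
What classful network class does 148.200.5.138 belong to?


First octet: 148
Binary: 10010100
10xxxxxx -> Class B (128-191)
Class B, default mask 255.255.0.0 (/16)


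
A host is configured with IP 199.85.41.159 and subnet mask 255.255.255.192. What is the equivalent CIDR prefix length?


Binary: 11111111.11111111.11111111.11000000
Count leading 1s
Prefix: /26


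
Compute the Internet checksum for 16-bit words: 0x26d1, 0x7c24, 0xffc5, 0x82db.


Sum all words (with carry folding):
+ 0x26d1 = 0x26d1
+ 0x7c24 = 0xa2f5
+ 0xffc5 = 0xa2bb
+ 0x82db = 0x2597
One's complement: ~0x2597
Checksum = 0xda68


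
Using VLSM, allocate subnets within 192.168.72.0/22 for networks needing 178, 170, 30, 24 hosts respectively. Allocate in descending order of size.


178 hosts -> /24 (254 usable): 192.168.72.0/24
170 hosts -> /24 (254 usable): 192.168.73.0/24
30 hosts -> /27 (30 usable): 192.168.74.0/27
24 hosts -> /27 (30 usable): 192.168.74.32/27
Allocation: 192.168.72.0/24 (178 hosts, 254 usable); 192.168.73.0/24 (170 hosts, 254 usable); 192.168.74.0/27 (30 hosts, 30 usable); 192.168.74.32/27 (24 hosts, 30 usable)


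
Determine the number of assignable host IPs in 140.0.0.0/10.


Host bits = 32 - 10 = 22
Total addresses = 2^22 = 4194304
Usable = total - 2 (network and broadcast)
Usable hosts: 4194302


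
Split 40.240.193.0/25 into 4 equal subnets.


New prefix = 25 + 2 = 27
Each subnet has 32 addresses
  40.240.193.0/27
  40.240.193.32/27
  40.240.193.64/27
  40.240.193.96/27
Subnets: 40.240.193.0/27, 40.240.193.32/27, 40.240.193.64/27, 40.240.193.96/27


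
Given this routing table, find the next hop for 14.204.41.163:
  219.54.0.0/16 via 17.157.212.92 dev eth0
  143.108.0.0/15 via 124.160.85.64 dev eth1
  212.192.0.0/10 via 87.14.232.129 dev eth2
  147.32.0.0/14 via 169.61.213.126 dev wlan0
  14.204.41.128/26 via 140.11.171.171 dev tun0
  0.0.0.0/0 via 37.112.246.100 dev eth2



Longest prefix match for 14.204.41.163:
  /16 219.54.0.0: no
  /15 143.108.0.0: no
  /10 212.192.0.0: no
  /14 147.32.0.0: no
  /26 14.204.41.128: MATCH
  /0 0.0.0.0: MATCH
Selected: next-hop 140.11.171.171 via tun0 (matched /26)


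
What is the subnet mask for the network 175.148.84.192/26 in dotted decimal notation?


/26 means 26 network bits, 6 host bits
Binary: 11111111111111111111111111000000
Mask: 255.255.255.192


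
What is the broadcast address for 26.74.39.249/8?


Network: 26.0.0.0/8
Host bits = 24
Set all host bits to 1:
Broadcast: 26.255.255.255


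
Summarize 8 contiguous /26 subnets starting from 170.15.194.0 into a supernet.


Original prefix: /26
Number of subnets: 8 = 2^3
New prefix = 26 - 3 = 23
Supernet: 170.15.194.0/23


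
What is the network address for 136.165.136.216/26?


IP:   10001000.10100101.10001000.11011000
Mask: 11111111.11111111.11111111.11000000
AND operation:
Net:  10001000.10100101.10001000.11000000
Network: 136.165.136.192/26


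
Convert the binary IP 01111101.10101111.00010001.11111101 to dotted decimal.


01111101 = 125
10101111 = 175
00010001 = 17
11111101 = 253
IP: 125.175.17.253


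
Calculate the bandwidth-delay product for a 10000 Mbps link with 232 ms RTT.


BDP = bandwidth * RTT
= 10000 Mbps * 232 ms
= 10000 * 1e6 * 232 / 1000 bits
= 2320000000 bits
= 290000000 bytes
= 283203.125 KB
BDP = 2320000000 bits (290000000 bytes)


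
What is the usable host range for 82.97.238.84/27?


Network: 82.97.238.64
Broadcast: 82.97.238.95
First usable = network + 1
Last usable = broadcast - 1
Range: 82.97.238.65 to 82.97.238.94


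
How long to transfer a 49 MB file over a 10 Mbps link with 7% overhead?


Effective throughput = 10 * (1 - 7/100) = 9.3 Mbps
File size in Mb = 49 * 8 = 392 Mb
Time = 392 / 9.3
Time = 42.1505 seconds


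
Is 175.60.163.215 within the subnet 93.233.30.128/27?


Subnet network: 93.233.30.128
Test IP AND mask: 175.60.163.192
No, 175.60.163.215 is not in 93.233.30.128/27


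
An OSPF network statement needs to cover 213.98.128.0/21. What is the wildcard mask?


Subnet mask: 255.255.248.0
Wildcard = 255.255.255.255 - subnet mask
255 - 255 = 0
255 - 255 = 0
255 - 248 = 7
255 - 0 = 255
Wildcard: 0.0.7.255


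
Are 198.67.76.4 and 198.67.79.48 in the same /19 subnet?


Mask: 255.255.224.0
198.67.76.4 AND mask = 198.67.64.0
198.67.79.48 AND mask = 198.67.64.0
Yes, same subnet (198.67.64.0)


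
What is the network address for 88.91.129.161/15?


IP:   01011000.01011011.10000001.10100001
Mask: 11111111.11111110.00000000.00000000
AND operation:
Net:  01011000.01011010.00000000.00000000
Network: 88.90.0.0/15


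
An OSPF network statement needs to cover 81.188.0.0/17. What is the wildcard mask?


Subnet mask: 255.255.128.0
Wildcard = 255.255.255.255 - subnet mask
255 - 255 = 0
255 - 255 = 0
255 - 128 = 127
255 - 0 = 255
Wildcard: 0.0.127.255


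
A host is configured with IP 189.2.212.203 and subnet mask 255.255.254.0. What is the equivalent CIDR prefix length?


Binary: 11111111.11111111.11111110.00000000
Count leading 1s
Prefix: /23


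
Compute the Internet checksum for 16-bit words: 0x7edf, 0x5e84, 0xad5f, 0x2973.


Sum all words (with carry folding):
+ 0x7edf = 0x7edf
+ 0x5e84 = 0xdd63
+ 0xad5f = 0x8ac3
+ 0x2973 = 0xb436
One's complement: ~0xb436
Checksum = 0x4bc9


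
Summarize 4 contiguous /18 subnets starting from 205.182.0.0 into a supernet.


Original prefix: /18
Number of subnets: 4 = 2^2
New prefix = 18 - 2 = 16
Supernet: 205.182.0.0/16


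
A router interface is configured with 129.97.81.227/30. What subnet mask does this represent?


/30 means 30 network bits, 2 host bits
Binary: 11111111111111111111111111111100
Mask: 255.255.255.252


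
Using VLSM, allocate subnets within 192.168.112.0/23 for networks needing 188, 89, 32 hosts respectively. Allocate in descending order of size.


188 hosts -> /24 (254 usable): 192.168.112.0/24
89 hosts -> /25 (126 usable): 192.168.113.0/25
32 hosts -> /26 (62 usable): 192.168.113.128/26
Allocation: 192.168.112.0/24 (188 hosts, 254 usable); 192.168.113.0/25 (89 hosts, 126 usable); 192.168.113.128/26 (32 hosts, 62 usable)


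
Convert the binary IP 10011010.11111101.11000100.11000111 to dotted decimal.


10011010 = 154
11111101 = 253
11000100 = 196
11000111 = 199
IP: 154.253.196.199


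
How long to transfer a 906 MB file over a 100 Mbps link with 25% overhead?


Effective throughput = 100 * (1 - 25/100) = 75 Mbps
File size in Mb = 906 * 8 = 7248 Mb
Time = 7248 / 75
Time = 96.64 seconds


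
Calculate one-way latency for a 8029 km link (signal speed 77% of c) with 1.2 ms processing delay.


Speed = 0.77 * 3e5 km/s = 231000 km/s
Propagation delay = 8029 / 231000 = 0.0348 s = 34.7576 ms
Processing delay = 1.2 ms
Total one-way latency = 35.9576 ms


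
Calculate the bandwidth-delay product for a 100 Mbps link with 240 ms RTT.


BDP = bandwidth * RTT
= 100 Mbps * 240 ms
= 100 * 1e6 * 240 / 1000 bits
= 24000000 bits
= 3000000 bytes
= 2929.6875 KB
BDP = 24000000 bits (3000000 bytes)


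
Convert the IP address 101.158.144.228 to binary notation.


101 = 01100101
158 = 10011110
144 = 10010000
228 = 11100100
Binary: 01100101.10011110.10010000.11100100


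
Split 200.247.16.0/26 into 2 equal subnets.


New prefix = 26 + 1 = 27
Each subnet has 32 addresses
  200.247.16.0/27
  200.247.16.32/27
Subnets: 200.247.16.0/27, 200.247.16.32/27


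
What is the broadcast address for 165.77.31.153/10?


Network: 165.64.0.0/10
Host bits = 22
Set all host bits to 1:
Broadcast: 165.127.255.255


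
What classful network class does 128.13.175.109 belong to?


First octet: 128
Binary: 10000000
10xxxxxx -> Class B (128-191)
Class B, default mask 255.255.0.0 (/16)


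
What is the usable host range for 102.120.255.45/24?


Network: 102.120.255.0
Broadcast: 102.120.255.255
First usable = network + 1
Last usable = broadcast - 1
Range: 102.120.255.1 to 102.120.255.254


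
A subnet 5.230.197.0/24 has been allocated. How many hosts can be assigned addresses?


Host bits = 32 - 24 = 8
Total addresses = 2^8 = 256
Usable = total - 2 (network and broadcast)
Usable hosts: 254


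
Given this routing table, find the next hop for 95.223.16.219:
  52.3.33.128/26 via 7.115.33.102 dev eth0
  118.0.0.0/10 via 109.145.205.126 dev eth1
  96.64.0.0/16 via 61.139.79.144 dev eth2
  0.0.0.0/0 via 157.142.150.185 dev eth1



Longest prefix match for 95.223.16.219:
  /26 52.3.33.128: no
  /10 118.0.0.0: no
  /16 96.64.0.0: no
  /0 0.0.0.0: MATCH
Selected: next-hop 157.142.150.185 via eth1 (matched /0)


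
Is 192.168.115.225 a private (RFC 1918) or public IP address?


RFC 1918 private ranges:
  10.0.0.0/8 (10.0.0.0 - 10.255.255.255)
  172.16.0.0/12 (172.16.0.0 - 172.31.255.255)
  192.168.0.0/16 (192.168.0.0 - 192.168.255.255)
Private (in 192.168.0.0/16)


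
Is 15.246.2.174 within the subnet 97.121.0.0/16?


Subnet network: 97.121.0.0
Test IP AND mask: 15.246.0.0
No, 15.246.2.174 is not in 97.121.0.0/16


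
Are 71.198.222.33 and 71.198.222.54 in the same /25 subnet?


Mask: 255.255.255.128
71.198.222.33 AND mask = 71.198.222.0
71.198.222.54 AND mask = 71.198.222.0
Yes, same subnet (71.198.222.0)


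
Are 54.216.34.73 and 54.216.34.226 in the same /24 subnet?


Mask: 255.255.255.0
54.216.34.73 AND mask = 54.216.34.0
54.216.34.226 AND mask = 54.216.34.0
Yes, same subnet (54.216.34.0)


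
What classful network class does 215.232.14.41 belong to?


First octet: 215
Binary: 11010111
110xxxxx -> Class C (192-223)
Class C, default mask 255.255.255.0 (/24)


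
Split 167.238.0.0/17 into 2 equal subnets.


New prefix = 17 + 1 = 18
Each subnet has 16384 addresses
  167.238.0.0/18
  167.238.64.0/18
Subnets: 167.238.0.0/18, 167.238.64.0/18


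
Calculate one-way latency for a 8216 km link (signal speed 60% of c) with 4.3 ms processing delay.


Speed = 0.6 * 3e5 km/s = 180000 km/s
Propagation delay = 8216 / 180000 = 0.0456 s = 45.6444 ms
Processing delay = 4.3 ms
Total one-way latency = 49.9444 ms


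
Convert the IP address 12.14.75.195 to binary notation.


12 = 00001100
14 = 00001110
75 = 01001011
195 = 11000011
Binary: 00001100.00001110.01001011.11000011


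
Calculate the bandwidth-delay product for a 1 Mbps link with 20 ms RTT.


BDP = bandwidth * RTT
= 1 Mbps * 20 ms
= 1 * 1e6 * 20 / 1000 bits
= 20000 bits
= 2500 bytes
= 2.4414 KB
BDP = 20000 bits (2500 bytes)


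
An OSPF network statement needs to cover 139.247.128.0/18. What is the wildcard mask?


Subnet mask: 255.255.192.0
Wildcard = 255.255.255.255 - subnet mask
255 - 255 = 0
255 - 255 = 0
255 - 192 = 63
255 - 0 = 255
Wildcard: 0.0.63.255


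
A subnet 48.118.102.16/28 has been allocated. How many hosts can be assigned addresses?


Host bits = 32 - 28 = 4
Total addresses = 2^4 = 16
Usable = total - 2 (network and broadcast)
Usable hosts: 14


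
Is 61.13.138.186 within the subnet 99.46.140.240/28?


Subnet network: 99.46.140.240
Test IP AND mask: 61.13.138.176
No, 61.13.138.186 is not in 99.46.140.240/28


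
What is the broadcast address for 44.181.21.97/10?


Network: 44.128.0.0/10
Host bits = 22
Set all host bits to 1:
Broadcast: 44.191.255.255


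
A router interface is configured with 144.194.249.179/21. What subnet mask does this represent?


/21 means 21 network bits, 11 host bits
Binary: 11111111111111111111100000000000
Mask: 255.255.248.0


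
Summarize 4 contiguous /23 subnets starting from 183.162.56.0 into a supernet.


Original prefix: /23
Number of subnets: 4 = 2^2
New prefix = 23 - 2 = 21
Supernet: 183.162.56.0/21


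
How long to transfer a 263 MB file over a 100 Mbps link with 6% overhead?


Effective throughput = 100 * (1 - 6/100) = 94 Mbps
File size in Mb = 263 * 8 = 2104 Mb
Time = 2104 / 94
Time = 22.383 seconds


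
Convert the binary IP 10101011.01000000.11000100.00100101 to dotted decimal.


10101011 = 171
01000000 = 64
11000100 = 196
00100101 = 37
IP: 171.64.196.37


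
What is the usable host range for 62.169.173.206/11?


Network: 62.160.0.0
Broadcast: 62.191.255.255
First usable = network + 1
Last usable = broadcast - 1
Range: 62.160.0.1 to 62.191.255.254


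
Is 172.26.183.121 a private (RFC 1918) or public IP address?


RFC 1918 private ranges:
  10.0.0.0/8 (10.0.0.0 - 10.255.255.255)
  172.16.0.0/12 (172.16.0.0 - 172.31.255.255)
  192.168.0.0/16 (192.168.0.0 - 192.168.255.255)
Private (in 172.16.0.0/12)


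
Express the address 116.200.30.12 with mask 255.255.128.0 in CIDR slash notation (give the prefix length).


Binary: 11111111.11111111.10000000.00000000
Count leading 1s
Prefix: /17


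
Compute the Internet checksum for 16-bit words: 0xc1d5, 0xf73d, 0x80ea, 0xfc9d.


Sum all words (with carry folding):
+ 0xc1d5 = 0xc1d5
+ 0xf73d = 0xb913
+ 0x80ea = 0x39fe
+ 0xfc9d = 0x369c
One's complement: ~0x369c
Checksum = 0xc963


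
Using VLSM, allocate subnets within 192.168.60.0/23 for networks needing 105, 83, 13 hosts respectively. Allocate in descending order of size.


105 hosts -> /25 (126 usable): 192.168.60.0/25
83 hosts -> /25 (126 usable): 192.168.60.128/25
13 hosts -> /28 (14 usable): 192.168.61.0/28
Allocation: 192.168.60.0/25 (105 hosts, 126 usable); 192.168.60.128/25 (83 hosts, 126 usable); 192.168.61.0/28 (13 hosts, 14 usable)


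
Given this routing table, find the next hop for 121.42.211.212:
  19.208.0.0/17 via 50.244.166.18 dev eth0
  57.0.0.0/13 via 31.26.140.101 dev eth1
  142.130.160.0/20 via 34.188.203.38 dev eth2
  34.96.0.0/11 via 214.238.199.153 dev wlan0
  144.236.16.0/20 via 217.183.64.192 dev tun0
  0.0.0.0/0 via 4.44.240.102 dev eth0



Longest prefix match for 121.42.211.212:
  /17 19.208.0.0: no
  /13 57.0.0.0: no
  /20 142.130.160.0: no
  /11 34.96.0.0: no
  /20 144.236.16.0: no
  /0 0.0.0.0: MATCH
Selected: next-hop 4.44.240.102 via eth0 (matched /0)


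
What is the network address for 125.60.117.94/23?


IP:   01111101.00111100.01110101.01011110
Mask: 11111111.11111111.11111110.00000000
AND operation:
Net:  01111101.00111100.01110100.00000000
Network: 125.60.116.0/23


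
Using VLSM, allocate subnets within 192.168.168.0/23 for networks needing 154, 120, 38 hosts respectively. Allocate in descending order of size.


154 hosts -> /24 (254 usable): 192.168.168.0/24
120 hosts -> /25 (126 usable): 192.168.169.0/25
38 hosts -> /26 (62 usable): 192.168.169.128/26
Allocation: 192.168.168.0/24 (154 hosts, 254 usable); 192.168.169.0/25 (120 hosts, 126 usable); 192.168.169.128/26 (38 hosts, 62 usable)


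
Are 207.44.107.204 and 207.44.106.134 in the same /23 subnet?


Mask: 255.255.254.0
207.44.107.204 AND mask = 207.44.106.0
207.44.106.134 AND mask = 207.44.106.0
Yes, same subnet (207.44.106.0)


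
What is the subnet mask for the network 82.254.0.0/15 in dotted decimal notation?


/15 means 15 network bits, 17 host bits
Binary: 11111111111111100000000000000000
Mask: 255.254.0.0


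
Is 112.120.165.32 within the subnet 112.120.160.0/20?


Subnet network: 112.120.160.0
Test IP AND mask: 112.120.160.0
Yes, 112.120.165.32 is in 112.120.160.0/20


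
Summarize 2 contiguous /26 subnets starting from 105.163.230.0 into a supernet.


Original prefix: /26
Number of subnets: 2 = 2^1
New prefix = 26 - 1 = 25
Supernet: 105.163.230.0/25


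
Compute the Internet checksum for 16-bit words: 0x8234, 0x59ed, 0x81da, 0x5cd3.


Sum all words (with carry folding):
+ 0x8234 = 0x8234
+ 0x59ed = 0xdc21
+ 0x81da = 0x5dfc
+ 0x5cd3 = 0xbacf
One's complement: ~0xbacf
Checksum = 0x4530


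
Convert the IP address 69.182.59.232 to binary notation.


69 = 01000101
182 = 10110110
59 = 00111011
232 = 11101000
Binary: 01000101.10110110.00111011.11101000


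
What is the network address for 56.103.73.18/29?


IP:   00111000.01100111.01001001.00010010
Mask: 11111111.11111111.11111111.11111000
AND operation:
Net:  00111000.01100111.01001001.00010000
Network: 56.103.73.16/29


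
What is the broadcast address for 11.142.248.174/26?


Network: 11.142.248.128/26
Host bits = 6
Set all host bits to 1:
Broadcast: 11.142.248.191


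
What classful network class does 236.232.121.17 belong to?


First octet: 236
Binary: 11101100
1110xxxx -> Class D (224-239)
Class D (multicast), default mask N/A


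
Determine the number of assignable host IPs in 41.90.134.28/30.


Host bits = 32 - 30 = 2
Total addresses = 2^2 = 4
Usable = total - 2 (network and broadcast)
Usable hosts: 2


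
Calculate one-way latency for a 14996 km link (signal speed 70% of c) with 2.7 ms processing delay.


Speed = 0.7 * 3e5 km/s = 210000 km/s
Propagation delay = 14996 / 210000 = 0.0714 s = 71.4095 ms
Processing delay = 2.7 ms
Total one-way latency = 74.1095 ms


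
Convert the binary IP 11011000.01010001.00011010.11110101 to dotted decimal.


11011000 = 216
01010001 = 81
00011010 = 26
11110101 = 245
IP: 216.81.26.245


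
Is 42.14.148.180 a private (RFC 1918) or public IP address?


RFC 1918 private ranges:
  10.0.0.0/8 (10.0.0.0 - 10.255.255.255)
  172.16.0.0/12 (172.16.0.0 - 172.31.255.255)
  192.168.0.0/16 (192.168.0.0 - 192.168.255.255)
Public (not in any RFC 1918 range)


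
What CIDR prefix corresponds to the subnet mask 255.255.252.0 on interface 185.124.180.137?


Binary: 11111111.11111111.11111100.00000000
Count leading 1s
Prefix: /22


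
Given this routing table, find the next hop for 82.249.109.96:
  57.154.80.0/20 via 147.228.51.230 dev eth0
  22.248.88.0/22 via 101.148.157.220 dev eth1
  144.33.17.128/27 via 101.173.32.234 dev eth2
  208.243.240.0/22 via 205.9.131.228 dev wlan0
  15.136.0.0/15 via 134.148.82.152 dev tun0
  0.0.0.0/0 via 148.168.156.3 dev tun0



Longest prefix match for 82.249.109.96:
  /20 57.154.80.0: no
  /22 22.248.88.0: no
  /27 144.33.17.128: no
  /22 208.243.240.0: no
  /15 15.136.0.0: no
  /0 0.0.0.0: MATCH
Selected: next-hop 148.168.156.3 via tun0 (matched /0)


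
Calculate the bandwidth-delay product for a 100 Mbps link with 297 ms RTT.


BDP = bandwidth * RTT
= 100 Mbps * 297 ms
= 100 * 1e6 * 297 / 1000 bits
= 29700000 bits
= 3712500 bytes
= 3625.4883 KB
BDP = 29700000 bits (3712500 bytes)


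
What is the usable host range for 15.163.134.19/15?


Network: 15.162.0.0
Broadcast: 15.163.255.255
First usable = network + 1
Last usable = broadcast - 1
Range: 15.162.0.1 to 15.163.255.254


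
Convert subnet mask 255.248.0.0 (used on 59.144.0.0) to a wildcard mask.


Subnet mask: 255.248.0.0
Wildcard = 255.255.255.255 - subnet mask
255 - 255 = 0
255 - 248 = 7
255 - 0 = 255
255 - 0 = 255
Wildcard: 0.7.255.255


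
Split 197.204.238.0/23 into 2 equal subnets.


New prefix = 23 + 1 = 24
Each subnet has 256 addresses
  197.204.238.0/24
  197.204.239.0/24
Subnets: 197.204.238.0/24, 197.204.239.0/24


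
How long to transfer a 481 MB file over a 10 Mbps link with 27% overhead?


Effective throughput = 10 * (1 - 27/100) = 7.3 Mbps
File size in Mb = 481 * 8 = 3848 Mb
Time = 3848 / 7.3
Time = 527.1233 seconds


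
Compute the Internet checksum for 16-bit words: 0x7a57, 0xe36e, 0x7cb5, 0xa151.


Sum all words (with carry folding):
+ 0x7a57 = 0x7a57
+ 0xe36e = 0x5dc6
+ 0x7cb5 = 0xda7b
+ 0xa151 = 0x7bcd
One's complement: ~0x7bcd
Checksum = 0x8432


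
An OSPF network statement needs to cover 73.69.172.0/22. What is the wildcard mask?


Subnet mask: 255.255.252.0
Wildcard = 255.255.255.255 - subnet mask
255 - 255 = 0
255 - 255 = 0
255 - 252 = 3
255 - 0 = 255
Wildcard: 0.0.3.255


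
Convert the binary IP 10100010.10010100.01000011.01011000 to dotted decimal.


10100010 = 162
10010100 = 148
01000011 = 67
01011000 = 88
IP: 162.148.67.88


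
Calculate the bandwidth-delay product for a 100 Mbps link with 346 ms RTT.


BDP = bandwidth * RTT
= 100 Mbps * 346 ms
= 100 * 1e6 * 346 / 1000 bits
= 34600000 bits
= 4325000 bytes
= 4223.6328 KB
BDP = 34600000 bits (4325000 bytes)


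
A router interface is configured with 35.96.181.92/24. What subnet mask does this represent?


/24 means 24 network bits, 8 host bits
Binary: 11111111111111111111111100000000
Mask: 255.255.255.0


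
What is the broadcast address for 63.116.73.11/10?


Network: 63.64.0.0/10
Host bits = 22
Set all host bits to 1:
Broadcast: 63.127.255.255


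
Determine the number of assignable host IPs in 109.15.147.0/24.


Host bits = 32 - 24 = 8
Total addresses = 2^8 = 256
Usable = total - 2 (network and broadcast)
Usable hosts: 254


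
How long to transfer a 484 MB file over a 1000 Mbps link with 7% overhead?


Effective throughput = 1000 * (1 - 7/100) = 930.0 Mbps
File size in Mb = 484 * 8 = 3872 Mb
Time = 3872 / 930.0
Time = 4.1634 seconds


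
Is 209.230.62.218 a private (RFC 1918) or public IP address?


RFC 1918 private ranges:
  10.0.0.0/8 (10.0.0.0 - 10.255.255.255)
  172.16.0.0/12 (172.16.0.0 - 172.31.255.255)
  192.168.0.0/16 (192.168.0.0 - 192.168.255.255)
Public (not in any RFC 1918 range)


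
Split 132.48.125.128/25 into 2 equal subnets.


New prefix = 25 + 1 = 26
Each subnet has 64 addresses
  132.48.125.128/26
  132.48.125.192/26
Subnets: 132.48.125.128/26, 132.48.125.192/26


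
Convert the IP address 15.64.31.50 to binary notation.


15 = 00001111
64 = 01000000
31 = 00011111
50 = 00110010
Binary: 00001111.01000000.00011111.00110010


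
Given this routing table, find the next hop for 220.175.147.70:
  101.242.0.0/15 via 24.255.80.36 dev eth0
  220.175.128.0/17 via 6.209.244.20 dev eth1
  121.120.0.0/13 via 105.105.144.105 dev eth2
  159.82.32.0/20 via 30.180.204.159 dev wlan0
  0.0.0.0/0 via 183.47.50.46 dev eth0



Longest prefix match for 220.175.147.70:
  /15 101.242.0.0: no
  /17 220.175.128.0: MATCH
  /13 121.120.0.0: no
  /20 159.82.32.0: no
  /0 0.0.0.0: MATCH
Selected: next-hop 6.209.244.20 via eth1 (matched /17)


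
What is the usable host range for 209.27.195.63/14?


Network: 209.24.0.0
Broadcast: 209.27.255.255
First usable = network + 1
Last usable = broadcast - 1
Range: 209.24.0.1 to 209.27.255.254


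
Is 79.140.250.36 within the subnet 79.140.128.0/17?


Subnet network: 79.140.128.0
Test IP AND mask: 79.140.128.0
Yes, 79.140.250.36 is in 79.140.128.0/17


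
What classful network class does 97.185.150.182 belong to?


First octet: 97
Binary: 01100001
0xxxxxxx -> Class A (1-126)
Class A, default mask 255.0.0.0 (/8)


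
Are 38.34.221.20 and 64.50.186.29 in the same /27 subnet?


Mask: 255.255.255.224
38.34.221.20 AND mask = 38.34.221.0
64.50.186.29 AND mask = 64.50.186.0
No, different subnets (38.34.221.0 vs 64.50.186.0)


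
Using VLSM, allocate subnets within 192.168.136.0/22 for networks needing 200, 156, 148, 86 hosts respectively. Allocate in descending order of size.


200 hosts -> /24 (254 usable): 192.168.136.0/24
156 hosts -> /24 (254 usable): 192.168.137.0/24
148 hosts -> /24 (254 usable): 192.168.138.0/24
86 hosts -> /25 (126 usable): 192.168.139.0/25
Allocation: 192.168.136.0/24 (200 hosts, 254 usable); 192.168.137.0/24 (156 hosts, 254 usable); 192.168.138.0/24 (148 hosts, 254 usable); 192.168.139.0/25 (86 hosts, 126 usable)


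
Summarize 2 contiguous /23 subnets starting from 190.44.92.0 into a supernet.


Original prefix: /23
Number of subnets: 2 = 2^1
New prefix = 23 - 1 = 22
Supernet: 190.44.92.0/22


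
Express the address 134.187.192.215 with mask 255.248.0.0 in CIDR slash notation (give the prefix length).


Binary: 11111111.11111000.00000000.00000000
Count leading 1s
Prefix: /13


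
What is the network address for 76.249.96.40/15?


IP:   01001100.11111001.01100000.00101000
Mask: 11111111.11111110.00000000.00000000
AND operation:
Net:  01001100.11111000.00000000.00000000
Network: 76.248.0.0/15


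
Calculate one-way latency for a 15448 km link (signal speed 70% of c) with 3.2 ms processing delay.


Speed = 0.7 * 3e5 km/s = 210000 km/s
Propagation delay = 15448 / 210000 = 0.0736 s = 73.5619 ms
Processing delay = 3.2 ms
Total one-way latency = 76.7619 ms


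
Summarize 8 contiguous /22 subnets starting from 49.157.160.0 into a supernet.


Original prefix: /22
Number of subnets: 8 = 2^3
New prefix = 22 - 3 = 19
Supernet: 49.157.160.0/19


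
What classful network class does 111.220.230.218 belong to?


First octet: 111
Binary: 01101111
0xxxxxxx -> Class A (1-126)
Class A, default mask 255.0.0.0 (/8)


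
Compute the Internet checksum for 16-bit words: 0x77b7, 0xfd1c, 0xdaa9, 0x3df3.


Sum all words (with carry folding):
+ 0x77b7 = 0x77b7
+ 0xfd1c = 0x74d4
+ 0xdaa9 = 0x4f7e
+ 0x3df3 = 0x8d71
One's complement: ~0x8d71
Checksum = 0x728e


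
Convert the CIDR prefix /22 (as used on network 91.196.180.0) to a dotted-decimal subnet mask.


/22 means 22 network bits, 10 host bits
Binary: 11111111111111111111110000000000
Mask: 255.255.252.0


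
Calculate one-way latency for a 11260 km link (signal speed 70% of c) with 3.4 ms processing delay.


Speed = 0.7 * 3e5 km/s = 210000 km/s
Propagation delay = 11260 / 210000 = 0.0536 s = 53.619 ms
Processing delay = 3.4 ms
Total one-way latency = 57.019 ms


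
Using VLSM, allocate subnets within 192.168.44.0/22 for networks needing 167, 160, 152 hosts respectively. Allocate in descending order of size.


167 hosts -> /24 (254 usable): 192.168.44.0/24
160 hosts -> /24 (254 usable): 192.168.45.0/24
152 hosts -> /24 (254 usable): 192.168.46.0/24
Allocation: 192.168.44.0/24 (167 hosts, 254 usable); 192.168.45.0/24 (160 hosts, 254 usable); 192.168.46.0/24 (152 hosts, 254 usable)


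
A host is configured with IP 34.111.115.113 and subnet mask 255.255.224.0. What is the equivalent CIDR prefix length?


Binary: 11111111.11111111.11100000.00000000
Count leading 1s
Prefix: /19


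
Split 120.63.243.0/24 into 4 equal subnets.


New prefix = 24 + 2 = 26
Each subnet has 64 addresses
  120.63.243.0/26
  120.63.243.64/26
  120.63.243.128/26
  120.63.243.192/26
Subnets: 120.63.243.0/26, 120.63.243.64/26, 120.63.243.128/26, 120.63.243.192/26


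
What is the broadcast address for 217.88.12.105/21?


Network: 217.88.8.0/21
Host bits = 11
Set all host bits to 1:
Broadcast: 217.88.15.255


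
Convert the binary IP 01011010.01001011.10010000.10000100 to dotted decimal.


01011010 = 90
01001011 = 75
10010000 = 144
10000100 = 132
IP: 90.75.144.132


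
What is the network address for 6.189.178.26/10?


IP:   00000110.10111101.10110010.00011010
Mask: 11111111.11000000.00000000.00000000
AND operation:
Net:  00000110.10000000.00000000.00000000
Network: 6.128.0.0/10


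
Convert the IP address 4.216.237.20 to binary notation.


4 = 00000100
216 = 11011000
237 = 11101101
20 = 00010100
Binary: 00000100.11011000.11101101.00010100


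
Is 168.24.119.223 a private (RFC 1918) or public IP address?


RFC 1918 private ranges:
  10.0.0.0/8 (10.0.0.0 - 10.255.255.255)
  172.16.0.0/12 (172.16.0.0 - 172.31.255.255)
  192.168.0.0/16 (192.168.0.0 - 192.168.255.255)
Public (not in any RFC 1918 range)


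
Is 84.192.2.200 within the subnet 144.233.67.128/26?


Subnet network: 144.233.67.128
Test IP AND mask: 84.192.2.192
No, 84.192.2.200 is not in 144.233.67.128/26


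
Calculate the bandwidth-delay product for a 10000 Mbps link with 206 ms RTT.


BDP = bandwidth * RTT
= 10000 Mbps * 206 ms
= 10000 * 1e6 * 206 / 1000 bits
= 2060000000 bits
= 257500000 bytes
= 251464.8438 KB
BDP = 2060000000 bits (257500000 bytes)


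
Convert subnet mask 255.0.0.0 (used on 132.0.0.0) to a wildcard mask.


Subnet mask: 255.0.0.0
Wildcard = 255.255.255.255 - subnet mask
255 - 255 = 0
255 - 0 = 255
255 - 0 = 255
255 - 0 = 255
Wildcard: 0.255.255.255


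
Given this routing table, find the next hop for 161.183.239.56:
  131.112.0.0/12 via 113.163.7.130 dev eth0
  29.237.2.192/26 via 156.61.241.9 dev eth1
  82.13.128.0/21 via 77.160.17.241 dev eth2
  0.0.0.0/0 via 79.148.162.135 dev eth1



Longest prefix match for 161.183.239.56:
  /12 131.112.0.0: no
  /26 29.237.2.192: no
  /21 82.13.128.0: no
  /0 0.0.0.0: MATCH
Selected: next-hop 79.148.162.135 via eth1 (matched /0)


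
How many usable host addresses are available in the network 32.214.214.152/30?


Host bits = 32 - 30 = 2
Total addresses = 2^2 = 4
Usable = total - 2 (network and broadcast)
Usable hosts: 2


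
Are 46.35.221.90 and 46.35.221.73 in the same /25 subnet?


Mask: 255.255.255.128
46.35.221.90 AND mask = 46.35.221.0
46.35.221.73 AND mask = 46.35.221.0
Yes, same subnet (46.35.221.0)


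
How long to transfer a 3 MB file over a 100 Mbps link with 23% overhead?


Effective throughput = 100 * (1 - 23/100) = 77 Mbps
File size in Mb = 3 * 8 = 24 Mb
Time = 24 / 77
Time = 0.3117 seconds


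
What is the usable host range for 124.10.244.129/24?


Network: 124.10.244.0
Broadcast: 124.10.244.255
First usable = network + 1
Last usable = broadcast - 1
Range: 124.10.244.1 to 124.10.244.254


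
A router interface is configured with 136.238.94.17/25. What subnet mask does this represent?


/25 means 25 network bits, 7 host bits
Binary: 11111111111111111111111110000000
Mask: 255.255.255.128


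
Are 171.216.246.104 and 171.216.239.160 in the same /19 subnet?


Mask: 255.255.224.0
171.216.246.104 AND mask = 171.216.224.0
171.216.239.160 AND mask = 171.216.224.0
Yes, same subnet (171.216.224.0)


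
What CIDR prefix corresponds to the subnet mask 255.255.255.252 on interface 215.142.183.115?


Binary: 11111111.11111111.11111111.11111100
Count leading 1s
Prefix: /30


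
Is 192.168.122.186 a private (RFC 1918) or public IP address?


RFC 1918 private ranges:
  10.0.0.0/8 (10.0.0.0 - 10.255.255.255)
  172.16.0.0/12 (172.16.0.0 - 172.31.255.255)
  192.168.0.0/16 (192.168.0.0 - 192.168.255.255)
Private (in 192.168.0.0/16)


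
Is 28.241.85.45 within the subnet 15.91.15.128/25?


Subnet network: 15.91.15.128
Test IP AND mask: 28.241.85.0
No, 28.241.85.45 is not in 15.91.15.128/25


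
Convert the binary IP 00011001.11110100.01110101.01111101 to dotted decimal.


00011001 = 25
11110100 = 244
01110101 = 117
01111101 = 125
IP: 25.244.117.125


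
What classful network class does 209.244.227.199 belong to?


First octet: 209
Binary: 11010001
110xxxxx -> Class C (192-223)
Class C, default mask 255.255.255.0 (/24)


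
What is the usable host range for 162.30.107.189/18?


Network: 162.30.64.0
Broadcast: 162.30.127.255
First usable = network + 1
Last usable = broadcast - 1
Range: 162.30.64.1 to 162.30.127.254


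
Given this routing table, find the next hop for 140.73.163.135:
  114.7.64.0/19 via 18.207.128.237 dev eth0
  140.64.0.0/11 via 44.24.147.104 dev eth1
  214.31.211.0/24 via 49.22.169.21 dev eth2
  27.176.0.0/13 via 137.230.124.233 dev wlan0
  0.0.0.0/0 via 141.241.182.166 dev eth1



Longest prefix match for 140.73.163.135:
  /19 114.7.64.0: no
  /11 140.64.0.0: MATCH
  /24 214.31.211.0: no
  /13 27.176.0.0: no
  /0 0.0.0.0: MATCH
Selected: next-hop 44.24.147.104 via eth1 (matched /11)
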